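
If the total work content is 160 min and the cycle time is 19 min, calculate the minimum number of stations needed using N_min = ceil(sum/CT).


Formula: N_min = ceil(Sum of Task Times / Cycle Time)
N_min = ceil(160 min / 19 min) = ceil(8.4211)
N_min = 9 stations

9


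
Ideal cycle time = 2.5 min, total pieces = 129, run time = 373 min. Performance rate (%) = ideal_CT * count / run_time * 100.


Formula: Performance = (Ideal CT * Total Count) / Run Time * 100
Ideal output time = 2.5 * 129 = 322.5 min
Performance = 322.5 / 373 * 100 = 86.5%

86.5%


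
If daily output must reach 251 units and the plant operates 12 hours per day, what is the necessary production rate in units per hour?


Formula: Production Rate = Daily Demand / Available Hours
Rate = 251 units/day / 12 hours/day
Rate = 20.9 units/hour

20.9 units/hour


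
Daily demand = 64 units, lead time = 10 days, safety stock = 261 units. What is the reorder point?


Formula: ROP = (Daily Demand * Lead Time) + Safety Stock
Demand during lead time = 64 * 10 = 640 units
ROP = 640 + 261 = 901 units

901 units


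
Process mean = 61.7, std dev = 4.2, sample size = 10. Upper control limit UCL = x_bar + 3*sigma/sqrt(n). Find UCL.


UCL = 61.7 + 3 * 4.2 / sqrt(10)

65.68


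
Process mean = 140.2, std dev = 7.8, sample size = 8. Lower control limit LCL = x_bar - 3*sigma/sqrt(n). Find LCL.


LCL = 140.2 - 3 * 7.8 / sqrt(8)

131.93


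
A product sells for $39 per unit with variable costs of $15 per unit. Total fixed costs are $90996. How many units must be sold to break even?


Formula: BEQ = Fixed Costs / (Price - Variable Cost)
Contribution margin = $39 - $15 = $24/unit
BEQ = ceil($90996 / $24/unit) = ceil(3791.5) = 3792 units

3792 units


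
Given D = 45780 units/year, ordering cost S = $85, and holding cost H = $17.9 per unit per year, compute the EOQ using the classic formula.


Formula: EOQ = sqrt(2 * D * S / H)
Numerator: 2 * 45780 * 85 = 7782600
2DS/H = 7782600 / 17.9 = 434782.1
EOQ = sqrt(434782.1) = 659.4 units

659.4 units


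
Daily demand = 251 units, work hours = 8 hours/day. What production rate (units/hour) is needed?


Formula: Production Rate = Daily Demand / Available Hours
Rate = 251 units/day / 8 hours/day
Rate = 31.4 units/hour

31.4 units/hour


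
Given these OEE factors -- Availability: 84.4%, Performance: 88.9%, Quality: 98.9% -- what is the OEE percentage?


Formula: OEE = Availability * Performance * Quality / 10000
A * P = 84.4% * 88.9% / 100 = 75.03%
OEE = 75.03% * 98.9% / 100 = 74.2%

74.2%


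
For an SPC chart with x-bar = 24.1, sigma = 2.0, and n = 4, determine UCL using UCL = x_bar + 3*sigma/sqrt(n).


UCL = 24.1 + 3 * 2.0 / sqrt(4)

27.1


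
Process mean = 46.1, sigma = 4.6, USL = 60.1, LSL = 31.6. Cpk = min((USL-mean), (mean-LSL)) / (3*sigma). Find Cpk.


Cpu = (60.1 - 46.1) / (3 * 4.6) = 1.01
Cpl = (46.1 - 31.6) / (3 * 4.6) = 1.05
Cpk = min(1.01, 1.05) = 1.01

1.01


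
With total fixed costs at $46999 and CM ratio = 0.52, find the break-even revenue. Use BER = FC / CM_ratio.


Formula: BER = Fixed Costs / Contribution Margin Ratio
BER = $46999 / 0.52
BER = $90382.69 (to the nearest cent)

$90382.69


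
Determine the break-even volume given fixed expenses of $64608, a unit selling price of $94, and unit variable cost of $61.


Formula: BEQ = Fixed Costs / (Price - Variable Cost)
Contribution margin = $94 - $61 = $33/unit
BEQ = ceil($64608 / $33/unit) = ceil(1957.82) = 1958 units

1958 units


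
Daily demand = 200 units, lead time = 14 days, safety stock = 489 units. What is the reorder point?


Formula: ROP = (Daily Demand * Lead Time) + Safety Stock
Demand during lead time = 200 * 14 = 2800 units
ROP = 2800 + 489 = 3289 units

3289 units


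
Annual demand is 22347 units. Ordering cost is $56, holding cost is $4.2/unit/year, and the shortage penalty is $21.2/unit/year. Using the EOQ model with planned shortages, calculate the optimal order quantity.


Formula: EOQ* = sqrt(2DS/H) * sqrt((H+P)/P)
Base EOQ = sqrt(2*22347*56/4.2) = 771.96 units
Correction = sqrt((4.2+21.2)/21.2) = 1.09458
EOQ* = 771.96 * 1.09458 = 845.0 units

845.0 units


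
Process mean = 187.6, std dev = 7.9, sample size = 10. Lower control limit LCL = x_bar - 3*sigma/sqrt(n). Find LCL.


LCL = 187.6 - 3 * 7.9 / sqrt(10)

180.11


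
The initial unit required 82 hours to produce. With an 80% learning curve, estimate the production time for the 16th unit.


Formula: T_n = T_1 * (learning_rate)^(log2(n)) where learning_rate = rate/100
Doublings = log2(16) = 4
T_n = 82 * 0.8^4
T_n = 82 * 0.4096 = 33.6 hours

33.6 hours


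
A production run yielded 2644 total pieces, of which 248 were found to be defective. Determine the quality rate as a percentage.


Formula: Quality Rate = Good Pieces / Total Pieces * 100
Good pieces = 2644 - 248 = 2396
QR = 2396 / 2644 * 100 = 90.6%

90.6%


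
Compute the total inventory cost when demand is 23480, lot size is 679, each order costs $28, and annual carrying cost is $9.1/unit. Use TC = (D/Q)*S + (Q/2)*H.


TC = 23480/679 * 28 + 679/2 * 9.1

$4057.70


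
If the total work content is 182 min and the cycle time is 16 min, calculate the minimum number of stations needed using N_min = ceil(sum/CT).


Formula: N_min = ceil(Sum of Task Times / Cycle Time)
N_min = ceil(182 min / 16 min) = ceil(11.375)
N_min = 12 stations

12


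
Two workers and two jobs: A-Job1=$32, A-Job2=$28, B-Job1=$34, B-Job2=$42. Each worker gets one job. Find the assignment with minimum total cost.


Option 1: A->1 + B->2 = $32 + $42 = $74
Option 2: A->2 + B->1 = $28 + $34 = $62
Min cost = min($74, $62) = $62

$62


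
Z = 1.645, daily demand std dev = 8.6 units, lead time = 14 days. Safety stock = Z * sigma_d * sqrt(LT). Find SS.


Formula: SS = z * sigma_d * sqrt(LT)
sqrt(LT) = sqrt(14) = 3.7417
SS = 1.645 * 8.6 * 3.7417
SS = 52.9 units

52.9 units


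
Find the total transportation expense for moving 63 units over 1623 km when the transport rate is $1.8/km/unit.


TC = dist * cost * units = 1623 * 1.8 * 63 = $184048.20

$184048.20


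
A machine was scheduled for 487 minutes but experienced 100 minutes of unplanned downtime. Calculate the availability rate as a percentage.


Formula: Availability = (Planned Time - Downtime) / Planned Time * 100
Uptime = 487 - 100 = 387 min
Availability = 387 / 487 * 100 = 79.5%

79.5%


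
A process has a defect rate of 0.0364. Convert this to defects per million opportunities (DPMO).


DPMO = defect_rate * 1000000 = 0.0364 * 1000000

36400


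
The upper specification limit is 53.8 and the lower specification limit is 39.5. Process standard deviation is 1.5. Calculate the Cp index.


Cp = (53.8 - 39.5) / (6 * 1.5)

1.59


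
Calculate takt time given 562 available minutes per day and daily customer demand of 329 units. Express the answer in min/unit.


Formula: Takt Time = Available Production Time / Customer Demand
Takt = 562 min/day / 329 units/day
Takt = 1.71 min/unit

1.71 min/unit


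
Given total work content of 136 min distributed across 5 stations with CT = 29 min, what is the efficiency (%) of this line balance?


Formula: Efficiency = Sum of Task Times / (N_stations * CT) * 100
Total station capacity = 5 stations * 29 min = 145 min
Efficiency = 136 / 145 * 100 = 93.8%

93.8%


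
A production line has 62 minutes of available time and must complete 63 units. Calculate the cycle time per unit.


Formula: CT = Available Time / Number of Units
CT = 62 min / 63 units
CT = 0.98 min/unit

0.98 min/unit


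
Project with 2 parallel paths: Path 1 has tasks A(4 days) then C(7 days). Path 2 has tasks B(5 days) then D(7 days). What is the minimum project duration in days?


Path 1 = 4 + 7 = 11 days
Path 2 = 5 + 7 = 12 days
Duration = max(11, 12) = 12 days

12 days


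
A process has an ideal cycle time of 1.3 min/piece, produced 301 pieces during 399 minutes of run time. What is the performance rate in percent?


Formula: Performance = (Ideal CT * Total Count) / Run Time * 100
Ideal output time = 1.3 * 301 = 391.3 min
Performance = 391.3 / 399 * 100 = 98.1%

98.1%


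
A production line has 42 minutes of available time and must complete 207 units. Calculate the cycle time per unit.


Formula: CT = Available Time / Number of Units
CT = 42 min / 207 units
CT = 0.2 min/unit

0.2 min/unit


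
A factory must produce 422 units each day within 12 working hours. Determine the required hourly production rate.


Formula: Production Rate = Daily Demand / Available Hours
Rate = 422 units/day / 12 hours/day
Rate = 35.2 units/hour

35.2 units/hour


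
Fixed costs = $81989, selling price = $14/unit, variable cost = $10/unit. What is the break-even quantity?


Formula: BEQ = Fixed Costs / (Price - Variable Cost)
Contribution margin = $14 - $10 = $4/unit
BEQ = ceil($81989 / $4/unit) = ceil(20497.25) = 20498 units

20498 units


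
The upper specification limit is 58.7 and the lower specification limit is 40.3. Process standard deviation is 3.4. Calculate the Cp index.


Cp = (58.7 - 40.3) / (6 * 3.4)

0.9


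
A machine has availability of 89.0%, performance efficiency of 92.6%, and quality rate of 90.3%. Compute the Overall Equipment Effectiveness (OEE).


Formula: OEE = Availability * Performance * Quality / 10000
A * P = 89.0% * 92.6% / 100 = 82.41%
OEE = 82.41% * 90.3% / 100 = 74.4%

74.4%


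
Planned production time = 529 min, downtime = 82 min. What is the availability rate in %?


Formula: Availability = (Planned Time - Downtime) / Planned Time * 100
Uptime = 529 - 82 = 447 min
Availability = 447 / 529 * 100 = 84.5%

84.5%


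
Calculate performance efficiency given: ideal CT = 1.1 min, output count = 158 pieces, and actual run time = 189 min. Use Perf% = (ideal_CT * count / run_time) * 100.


Formula: Performance = (Ideal CT * Total Count) / Run Time * 100
Ideal output time = 1.1 * 158 = 173.8 min
Performance = 173.8 / 189 * 100 = 92.0%

92.0%


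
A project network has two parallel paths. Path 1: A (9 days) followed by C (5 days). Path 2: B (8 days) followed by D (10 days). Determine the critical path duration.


Path 1 = 9 + 5 = 14 days
Path 2 = 8 + 10 = 18 days
Duration = max(14, 18) = 18 days

18 days


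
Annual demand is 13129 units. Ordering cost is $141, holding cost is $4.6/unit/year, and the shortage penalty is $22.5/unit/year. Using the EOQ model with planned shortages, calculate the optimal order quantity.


Formula: EOQ* = sqrt(2DS/H) * sqrt((H+P)/P)
Base EOQ = sqrt(2*13129*141/4.6) = 897.14 units
Correction = sqrt((4.6+22.5)/22.5) = 1.09747
EOQ* = 897.14 * 1.09747 = 984.6 units

984.6 units


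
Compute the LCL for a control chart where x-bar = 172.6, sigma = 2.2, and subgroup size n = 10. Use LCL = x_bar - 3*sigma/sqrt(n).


LCL = 172.6 - 3 * 2.2 / sqrt(10)

170.51


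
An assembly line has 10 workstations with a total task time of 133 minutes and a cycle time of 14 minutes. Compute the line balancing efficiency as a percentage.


Formula: Efficiency = Sum of Task Times / (N_stations * CT) * 100
Total station capacity = 10 stations * 14 min = 140 min
Efficiency = 133 / 140 * 100 = 95.0%

95.0%


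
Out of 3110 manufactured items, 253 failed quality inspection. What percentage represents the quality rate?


Formula: Quality Rate = Good Pieces / Total Pieces * 100
Good pieces = 3110 - 253 = 2857
QR = 2857 / 3110 * 100 = 91.9%

91.9%


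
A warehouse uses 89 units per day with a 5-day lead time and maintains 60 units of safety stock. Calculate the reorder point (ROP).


Formula: ROP = (Daily Demand * Lead Time) + Safety Stock
Demand during lead time = 89 * 5 = 445 units
ROP = 445 + 60 = 505 units

505 units


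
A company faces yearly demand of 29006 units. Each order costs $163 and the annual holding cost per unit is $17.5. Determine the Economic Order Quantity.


Formula: EOQ = sqrt(2 * D * S / H)
Numerator: 2 * 29006 * 163 = 9455956
2DS/H = 9455956 / 17.5 = 540340.3
EOQ = sqrt(540340.3) = 735.1 units

735.1 units


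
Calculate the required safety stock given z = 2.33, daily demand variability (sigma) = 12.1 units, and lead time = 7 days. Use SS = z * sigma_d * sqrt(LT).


Formula: SS = z * sigma_d * sqrt(LT)
sqrt(LT) = sqrt(7) = 2.6458
SS = 2.33 * 12.1 * 2.6458
SS = 74.6 units

74.6 units


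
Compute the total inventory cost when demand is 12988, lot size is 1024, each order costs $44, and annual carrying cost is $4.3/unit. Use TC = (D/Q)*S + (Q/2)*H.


TC = 12988/1024 * 44 + 1024/2 * 4.3

$2759.68


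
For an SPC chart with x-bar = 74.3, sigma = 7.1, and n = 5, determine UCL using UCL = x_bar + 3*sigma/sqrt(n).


UCL = 74.3 + 3 * 7.1 / sqrt(5)

83.83


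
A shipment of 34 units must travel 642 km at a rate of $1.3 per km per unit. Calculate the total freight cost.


TC = dist * cost * units = 642 * 1.3 * 34 = $28376.40

$28376.40


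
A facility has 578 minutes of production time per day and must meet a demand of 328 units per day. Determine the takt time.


Formula: Takt Time = Available Production Time / Customer Demand
Takt = 578 min/day / 328 units/day
Takt = 1.76 min/unit

1.76 min/unit


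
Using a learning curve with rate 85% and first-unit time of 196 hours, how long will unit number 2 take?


Formula: T_n = T_1 * (learning_rate)^(log2(n)) where learning_rate = rate/100
Doublings = log2(2) = 1
T_n = 196 * 0.85^1
T_n = 196 * 0.85 = 166.6 hours

166.6 hours


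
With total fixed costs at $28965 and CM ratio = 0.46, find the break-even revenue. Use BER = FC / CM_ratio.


Formula: BER = Fixed Costs / Contribution Margin Ratio
BER = $28965 / 0.46
BER = $62967.39 (to the nearest cent)

$62967.39


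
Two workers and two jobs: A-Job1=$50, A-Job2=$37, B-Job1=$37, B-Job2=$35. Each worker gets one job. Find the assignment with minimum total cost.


Option 1: A->1 + B->2 = $50 + $35 = $85
Option 2: A->2 + B->1 = $37 + $37 = $74
Min cost = min($85, $74) = $74

$74


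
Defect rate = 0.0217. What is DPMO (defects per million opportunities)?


DPMO = defect_rate * 1000000 = 0.0217 * 1000000

21700


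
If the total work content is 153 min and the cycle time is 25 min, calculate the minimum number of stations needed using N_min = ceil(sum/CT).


Formula: N_min = ceil(Sum of Task Times / Cycle Time)
N_min = ceil(153 min / 25 min) = ceil(6.12)
N_min = 7 stations

7


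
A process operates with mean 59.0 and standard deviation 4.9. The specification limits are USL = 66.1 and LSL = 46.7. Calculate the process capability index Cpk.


Cpu = (66.1 - 59.0) / (3 * 4.9) = 0.48
Cpl = (59.0 - 46.7) / (3 * 4.9) = 0.84
Cpk = min(0.48, 0.84) = 0.48

0.48


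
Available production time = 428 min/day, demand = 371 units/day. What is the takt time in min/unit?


Formula: Takt Time = Available Production Time / Customer Demand
Takt = 428 min/day / 371 units/day
Takt = 1.15 min/unit

1.15 min/unit


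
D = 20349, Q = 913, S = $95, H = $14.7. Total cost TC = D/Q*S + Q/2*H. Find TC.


TC = 20349/913 * 95 + 913/2 * 14.7

$8827.92


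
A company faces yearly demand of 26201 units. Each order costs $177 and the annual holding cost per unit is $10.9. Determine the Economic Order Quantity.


Formula: EOQ = sqrt(2 * D * S / H)
Numerator: 2 * 26201 * 177 = 9275154
2DS/H = 9275154 / 10.9 = 850931.6
EOQ = sqrt(850931.6) = 922.5 units

922.5 units


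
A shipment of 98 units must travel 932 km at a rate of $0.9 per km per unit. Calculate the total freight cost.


TC = dist * cost * units = 932 * 0.9 * 98 = $82202.40

$82202.40


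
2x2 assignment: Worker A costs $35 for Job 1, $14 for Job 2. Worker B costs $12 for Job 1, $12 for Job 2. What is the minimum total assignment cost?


Option 1: A->1 + B->2 = $35 + $12 = $47
Option 2: A->2 + B->1 = $14 + $12 = $26
Min cost = min($47, $26) = $26

$26


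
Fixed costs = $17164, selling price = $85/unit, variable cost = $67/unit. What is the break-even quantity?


Formula: BEQ = Fixed Costs / (Price - Variable Cost)
Contribution margin = $85 - $67 = $18/unit
BEQ = ceil($17164 / $18/unit) = ceil(953.56) = 954 units

954 units


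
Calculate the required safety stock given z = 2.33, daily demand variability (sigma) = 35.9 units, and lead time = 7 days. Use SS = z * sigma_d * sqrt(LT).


Formula: SS = z * sigma_d * sqrt(LT)
sqrt(LT) = sqrt(7) = 2.6458
SS = 2.33 * 35.9 * 2.6458
SS = 221.3 units

221.3 units


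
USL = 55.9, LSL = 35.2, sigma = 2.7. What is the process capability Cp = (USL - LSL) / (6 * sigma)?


Cp = (55.9 - 35.2) / (6 * 2.7)

1.28


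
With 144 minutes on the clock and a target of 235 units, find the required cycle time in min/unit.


Formula: CT = Available Time / Number of Units
CT = 144 min / 235 units
CT = 0.61 min/unit

0.61 min/unit


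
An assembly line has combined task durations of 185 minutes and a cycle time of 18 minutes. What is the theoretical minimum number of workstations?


Formula: N_min = ceil(Sum of Task Times / Cycle Time)
N_min = ceil(185 min / 18 min) = ceil(10.2778)
N_min = 11 stations

11


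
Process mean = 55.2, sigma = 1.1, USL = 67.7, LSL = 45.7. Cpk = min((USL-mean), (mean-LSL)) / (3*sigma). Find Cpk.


Cpu = (67.7 - 55.2) / (3 * 1.1) = 3.79
Cpl = (55.2 - 45.7) / (3 * 1.1) = 2.88
Cpk = min(3.79, 2.88) = 2.88

2.88


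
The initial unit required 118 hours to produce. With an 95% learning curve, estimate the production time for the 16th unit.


Formula: T_n = T_1 * (learning_rate)^(log2(n)) where learning_rate = rate/100
Doublings = log2(16) = 4
T_n = 118 * 0.95^4
T_n = 118 * 0.8145 = 96.1 hours

96.1 hours


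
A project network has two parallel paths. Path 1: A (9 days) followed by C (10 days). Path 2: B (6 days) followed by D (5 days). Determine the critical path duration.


Path 1 = 9 + 10 = 19 days
Path 2 = 6 + 5 = 11 days
Duration = max(19, 11) = 19 days

19 days


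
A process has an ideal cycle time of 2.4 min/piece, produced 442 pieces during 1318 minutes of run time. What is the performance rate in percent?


Formula: Performance = (Ideal CT * Total Count) / Run Time * 100
Ideal output time = 2.4 * 442 = 1060.8 min
Performance = 1060.8 / 1318 * 100 = 80.5%

80.5%


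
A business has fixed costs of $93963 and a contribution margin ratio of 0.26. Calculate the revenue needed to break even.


Formula: BER = Fixed Costs / Contribution Margin Ratio
BER = $93963 / 0.26
BER = $361396.15 (to the nearest cent)

$361396.15


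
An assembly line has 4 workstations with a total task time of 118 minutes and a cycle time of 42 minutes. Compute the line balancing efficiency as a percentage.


Formula: Efficiency = Sum of Task Times / (N_stations * CT) * 100
Total station capacity = 4 stations * 42 min = 168 min
Efficiency = 118 / 168 * 100 = 70.2%

70.2%


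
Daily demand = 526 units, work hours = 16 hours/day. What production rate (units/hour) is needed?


Formula: Production Rate = Daily Demand / Available Hours
Rate = 526 units/day / 16 hours/day
Rate = 32.9 units/hour

32.9 units/hour


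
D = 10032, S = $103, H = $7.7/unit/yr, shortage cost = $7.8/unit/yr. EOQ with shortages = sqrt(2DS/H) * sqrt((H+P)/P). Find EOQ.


Formula: EOQ* = sqrt(2DS/H) * sqrt((H+P)/P)
Base EOQ = sqrt(2*10032*103/7.7) = 518.06 units
Correction = sqrt((7.7+7.8)/7.8) = 1.40967
EOQ* = 518.06 * 1.40967 = 730.3 units

730.3 units


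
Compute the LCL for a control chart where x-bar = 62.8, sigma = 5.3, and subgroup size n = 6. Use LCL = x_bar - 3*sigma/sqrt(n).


LCL = 62.8 - 3 * 5.3 / sqrt(6)

56.31


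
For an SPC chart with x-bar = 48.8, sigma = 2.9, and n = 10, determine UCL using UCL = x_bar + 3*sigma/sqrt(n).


UCL = 48.8 + 3 * 2.9 / sqrt(10)

51.55


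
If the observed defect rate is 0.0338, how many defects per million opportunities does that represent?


DPMO = defect_rate * 1000000 = 0.0338 * 1000000

33800


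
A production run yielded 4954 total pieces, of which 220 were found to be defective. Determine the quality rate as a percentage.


Formula: Quality Rate = Good Pieces / Total Pieces * 100
Good pieces = 4954 - 220 = 4734
QR = 4734 / 4954 * 100 = 95.6%

95.6%


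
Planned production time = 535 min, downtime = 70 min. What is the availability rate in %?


Formula: Availability = (Planned Time - Downtime) / Planned Time * 100
Uptime = 535 - 70 = 465 min
Availability = 465 / 535 * 100 = 86.9%

86.9%


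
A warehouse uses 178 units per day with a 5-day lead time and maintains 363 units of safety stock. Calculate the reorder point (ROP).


Formula: ROP = (Daily Demand * Lead Time) + Safety Stock
Demand during lead time = 178 * 5 = 890 units
ROP = 890 + 363 = 1253 units

1253 units


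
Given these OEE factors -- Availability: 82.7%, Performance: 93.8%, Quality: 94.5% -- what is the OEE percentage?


Formula: OEE = Availability * Performance * Quality / 10000
A * P = 82.7% * 93.8% / 100 = 77.57%
OEE = 77.57% * 94.5% / 100 = 73.3%

73.3%


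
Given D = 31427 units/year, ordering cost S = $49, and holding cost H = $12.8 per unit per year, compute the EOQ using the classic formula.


Formula: EOQ = sqrt(2 * D * S / H)
Numerator: 2 * 31427 * 49 = 3079846
2DS/H = 3079846 / 12.8 = 240613.0
EOQ = sqrt(240613.0) = 490.5 units

490.5 units


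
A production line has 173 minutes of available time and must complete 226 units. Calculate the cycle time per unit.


Formula: CT = Available Time / Number of Units
CT = 173 min / 226 units
CT = 0.77 min/unit

0.77 min/unit


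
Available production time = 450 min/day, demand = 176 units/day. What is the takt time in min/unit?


Formula: Takt Time = Available Production Time / Customer Demand
Takt = 450 min/day / 176 units/day
Takt = 2.56 min/unit

2.56 min/unit


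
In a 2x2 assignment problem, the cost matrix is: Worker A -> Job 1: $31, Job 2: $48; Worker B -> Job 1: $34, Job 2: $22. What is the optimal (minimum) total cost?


Option 1: A->1 + B->2 = $31 + $22 = $53
Option 2: A->2 + B->1 = $48 + $34 = $82
Min cost = min($53, $82) = $53

$53


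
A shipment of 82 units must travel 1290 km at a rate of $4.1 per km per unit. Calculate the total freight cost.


TC = dist * cost * units = 1290 * 4.1 * 82 = $433698.00

$433698.00


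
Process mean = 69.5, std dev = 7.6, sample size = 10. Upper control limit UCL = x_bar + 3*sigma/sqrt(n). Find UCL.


UCL = 69.5 + 3 * 7.6 / sqrt(10)

76.71


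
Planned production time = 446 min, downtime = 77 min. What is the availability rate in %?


Formula: Availability = (Planned Time - Downtime) / Planned Time * 100
Uptime = 446 - 77 = 369 min
Availability = 369 / 446 * 100 = 82.7%

82.7%


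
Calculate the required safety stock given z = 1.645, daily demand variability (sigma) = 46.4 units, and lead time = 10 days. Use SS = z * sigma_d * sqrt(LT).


Formula: SS = z * sigma_d * sqrt(LT)
sqrt(LT) = sqrt(10) = 3.1623
SS = 1.645 * 46.4 * 3.1623
SS = 241.4 units

241.4 units


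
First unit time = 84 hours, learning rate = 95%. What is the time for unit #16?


Formula: T_n = T_1 * (learning_rate)^(log2(n)) where learning_rate = rate/100
Doublings = log2(16) = 4
T_n = 84 * 0.95^4
T_n = 84 * 0.8145 = 68.4 hours

68.4 hours


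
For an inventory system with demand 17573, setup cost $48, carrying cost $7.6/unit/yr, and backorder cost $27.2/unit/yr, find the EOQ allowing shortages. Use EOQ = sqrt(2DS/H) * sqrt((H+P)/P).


Formula: EOQ* = sqrt(2DS/H) * sqrt((H+P)/P)
Base EOQ = sqrt(2*17573*48/7.6) = 471.14 units
Correction = sqrt((7.6+27.2)/27.2) = 1.13111
EOQ* = 471.14 * 1.13111 = 532.9 units

532.9 units


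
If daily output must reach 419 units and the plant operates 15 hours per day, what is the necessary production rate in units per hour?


Formula: Production Rate = Daily Demand / Available Hours
Rate = 419 units/day / 15 hours/day
Rate = 27.9 units/hour

27.9 units/hour


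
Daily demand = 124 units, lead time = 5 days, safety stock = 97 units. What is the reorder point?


Formula: ROP = (Daily Demand * Lead Time) + Safety Stock
Demand during lead time = 124 * 5 = 620 units
ROP = 620 + 97 = 717 units

717 units


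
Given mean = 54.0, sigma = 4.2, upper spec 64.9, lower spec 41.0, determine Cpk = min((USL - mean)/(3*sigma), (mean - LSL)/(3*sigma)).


Cpu = (64.9 - 54.0) / (3 * 4.2) = 0.87
Cpl = (54.0 - 41.0) / (3 * 4.2) = 1.03
Cpk = min(0.87, 1.03) = 0.87

0.87


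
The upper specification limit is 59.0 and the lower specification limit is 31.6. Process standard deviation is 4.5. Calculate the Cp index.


Cp = (59.0 - 31.6) / (6 * 4.5)

1.01


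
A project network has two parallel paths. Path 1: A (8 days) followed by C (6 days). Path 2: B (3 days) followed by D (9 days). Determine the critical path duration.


Path 1 = 8 + 6 = 14 days
Path 2 = 3 + 9 = 12 days
Duration = max(14, 12) = 14 days

14 days


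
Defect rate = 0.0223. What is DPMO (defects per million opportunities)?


DPMO = defect_rate * 1000000 = 0.0223 * 1000000

22300


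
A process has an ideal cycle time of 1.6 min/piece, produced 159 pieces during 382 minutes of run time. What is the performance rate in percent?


Formula: Performance = (Ideal CT * Total Count) / Run Time * 100
Ideal output time = 1.6 * 159 = 254.4 min
Performance = 254.4 / 382 * 100 = 66.6%

66.6%


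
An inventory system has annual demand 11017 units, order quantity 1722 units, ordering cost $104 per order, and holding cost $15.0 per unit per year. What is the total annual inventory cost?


TC = 11017/1722 * 104 + 1722/2 * 15.0

$13580.37


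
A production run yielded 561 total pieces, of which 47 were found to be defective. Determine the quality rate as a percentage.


Formula: Quality Rate = Good Pieces / Total Pieces * 100
Good pieces = 561 - 47 = 514
QR = 514 / 561 * 100 = 91.6%

91.6%


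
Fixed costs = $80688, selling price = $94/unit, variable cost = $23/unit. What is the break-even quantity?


Formula: BEQ = Fixed Costs / (Price - Variable Cost)
Contribution margin = $94 - $23 = $71/unit
BEQ = ceil($80688 / $71/unit) = ceil(1136.45) = 1137 units

1137 units


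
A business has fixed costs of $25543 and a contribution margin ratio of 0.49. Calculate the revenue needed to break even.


Formula: BER = Fixed Costs / Contribution Margin Ratio
BER = $25543 / 0.49
BER = $52128.57 (to the nearest cent)

$52128.57


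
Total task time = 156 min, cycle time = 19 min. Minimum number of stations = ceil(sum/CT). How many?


Formula: N_min = ceil(Sum of Task Times / Cycle Time)
N_min = ceil(156 min / 19 min) = ceil(8.2105)
N_min = 9 stations

9


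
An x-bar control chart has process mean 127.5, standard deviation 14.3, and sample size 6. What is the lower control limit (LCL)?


LCL = 127.5 - 3 * 14.3 / sqrt(6)

109.99


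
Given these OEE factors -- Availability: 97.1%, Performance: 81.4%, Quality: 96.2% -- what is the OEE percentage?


Formula: OEE = Availability * Performance * Quality / 10000
A * P = 97.1% * 81.4% / 100 = 79.04%
OEE = 79.04% * 96.2% / 100 = 76.0%

76.0%


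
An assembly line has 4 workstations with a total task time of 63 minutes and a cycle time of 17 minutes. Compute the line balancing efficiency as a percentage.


Formula: Efficiency = Sum of Task Times / (N_stations * CT) * 100
Total station capacity = 4 stations * 17 min = 68 min
Efficiency = 63 / 68 * 100 = 92.6%

92.6%


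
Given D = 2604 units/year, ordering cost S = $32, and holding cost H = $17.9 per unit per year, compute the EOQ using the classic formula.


Formula: EOQ = sqrt(2 * D * S / H)
Numerator: 2 * 2604 * 32 = 166656
2DS/H = 166656 / 17.9 = 9310.4
EOQ = sqrt(9310.4) = 96.5 units

96.5 units


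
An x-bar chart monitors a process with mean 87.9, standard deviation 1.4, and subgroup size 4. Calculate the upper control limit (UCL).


UCL = 87.9 + 3 * 1.4 / sqrt(4)

90.0


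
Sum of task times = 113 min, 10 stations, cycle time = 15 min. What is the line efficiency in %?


Formula: Efficiency = Sum of Task Times / (N_stations * CT) * 100
Total station capacity = 10 stations * 15 min = 150 min
Efficiency = 113 / 150 * 100 = 75.3%

75.3%


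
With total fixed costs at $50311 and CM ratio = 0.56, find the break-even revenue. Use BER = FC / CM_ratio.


Formula: BER = Fixed Costs / Contribution Margin Ratio
BER = $50311 / 0.56
BER = $89841.07 (to the nearest cent)

$89841.07


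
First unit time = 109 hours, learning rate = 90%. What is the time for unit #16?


Formula: T_n = T_1 * (learning_rate)^(log2(n)) where learning_rate = rate/100
Doublings = log2(16) = 4
T_n = 109 * 0.9^4
T_n = 109 * 0.6561 = 71.5 hours

71.5 hours


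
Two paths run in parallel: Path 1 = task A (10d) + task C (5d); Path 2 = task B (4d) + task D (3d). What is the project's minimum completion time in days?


Path 1 = 10 + 5 = 15 days
Path 2 = 4 + 3 = 7 days
Duration = max(15, 7) = 15 days

15 days


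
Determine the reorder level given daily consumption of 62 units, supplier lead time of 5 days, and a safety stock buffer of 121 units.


Formula: ROP = (Daily Demand * Lead Time) + Safety Stock
Demand during lead time = 62 * 5 = 310 units
ROP = 310 + 121 = 431 units

431 units


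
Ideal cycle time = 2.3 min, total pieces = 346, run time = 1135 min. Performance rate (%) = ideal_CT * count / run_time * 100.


Formula: Performance = (Ideal CT * Total Count) / Run Time * 100
Ideal output time = 2.3 * 346 = 795.8 min
Performance = 795.8 / 1135 * 100 = 70.1%

70.1%


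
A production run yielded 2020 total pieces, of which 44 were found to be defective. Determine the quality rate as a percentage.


Formula: Quality Rate = Good Pieces / Total Pieces * 100
Good pieces = 2020 - 44 = 1976
QR = 1976 / 2020 * 100 = 97.8%

97.8%


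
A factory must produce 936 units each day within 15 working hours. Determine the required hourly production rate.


Formula: Production Rate = Daily Demand / Available Hours
Rate = 936 units/day / 15 hours/day
Rate = 62.4 units/hour

62.4 units/hour


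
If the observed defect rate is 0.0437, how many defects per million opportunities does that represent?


DPMO = defect_rate * 1000000 = 0.0437 * 1000000

43700


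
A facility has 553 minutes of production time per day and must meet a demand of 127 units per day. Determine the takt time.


Formula: Takt Time = Available Production Time / Customer Demand
Takt = 553 min/day / 127 units/day
Takt = 4.35 min/unit

4.35 min/unit


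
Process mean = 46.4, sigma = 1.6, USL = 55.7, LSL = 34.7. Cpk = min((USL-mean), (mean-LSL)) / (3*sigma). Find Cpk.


Cpu = (55.7 - 46.4) / (3 * 1.6) = 1.94
Cpl = (46.4 - 34.7) / (3 * 1.6) = 2.44
Cpk = min(1.94, 2.44) = 1.94

1.94


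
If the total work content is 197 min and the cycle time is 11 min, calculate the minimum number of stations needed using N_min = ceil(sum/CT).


Formula: N_min = ceil(Sum of Task Times / Cycle Time)
N_min = ceil(197 min / 11 min) = ceil(17.9091)
N_min = 18 stations

18


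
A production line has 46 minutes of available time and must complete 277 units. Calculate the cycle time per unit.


Formula: CT = Available Time / Number of Units
CT = 46 min / 277 units
CT = 0.17 min/unit

0.17 min/unit


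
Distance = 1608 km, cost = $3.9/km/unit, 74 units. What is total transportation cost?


TC = dist * cost * units = 1608 * 3.9 * 74 = $464068.80

$464068.80


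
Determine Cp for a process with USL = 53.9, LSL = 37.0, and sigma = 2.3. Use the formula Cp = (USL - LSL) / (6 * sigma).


Cp = (53.9 - 37.0) / (6 * 2.3)

1.22


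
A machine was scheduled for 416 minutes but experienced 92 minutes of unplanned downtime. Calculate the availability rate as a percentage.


Formula: Availability = (Planned Time - Downtime) / Planned Time * 100
Uptime = 416 - 92 = 324 min
Availability = 324 / 416 * 100 = 77.9%

77.9%


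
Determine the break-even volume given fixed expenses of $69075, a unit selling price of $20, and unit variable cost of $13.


Formula: BEQ = Fixed Costs / (Price - Variable Cost)
Contribution margin = $20 - $13 = $7/unit
BEQ = ceil($69075 / $7/unit) = ceil(9867.86) = 9868 units

9868 units


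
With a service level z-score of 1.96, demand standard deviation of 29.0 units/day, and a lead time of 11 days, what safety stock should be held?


Formula: SS = z * sigma_d * sqrt(LT)
sqrt(LT) = sqrt(11) = 3.3166
SS = 1.96 * 29.0 * 3.3166
SS = 188.5 units

188.5 units


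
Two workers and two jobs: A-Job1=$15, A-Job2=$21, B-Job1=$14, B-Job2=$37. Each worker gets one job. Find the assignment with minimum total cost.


Option 1: A->1 + B->2 = $15 + $37 = $52
Option 2: A->2 + B->1 = $21 + $14 = $35
Min cost = min($52, $35) = $35

$35


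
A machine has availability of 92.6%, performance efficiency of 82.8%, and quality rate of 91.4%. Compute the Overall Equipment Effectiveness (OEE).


Formula: OEE = Availability * Performance * Quality / 10000
A * P = 92.6% * 82.8% / 100 = 76.67%
OEE = 76.67% * 91.4% / 100 = 70.1%

70.1%


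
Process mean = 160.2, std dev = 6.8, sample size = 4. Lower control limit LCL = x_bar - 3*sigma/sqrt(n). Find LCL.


LCL = 160.2 - 3 * 6.8 / sqrt(4)

150.0


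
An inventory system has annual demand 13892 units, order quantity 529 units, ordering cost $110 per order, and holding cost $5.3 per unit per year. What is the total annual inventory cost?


TC = 13892/529 * 110 + 529/2 * 5.3

$4290.55


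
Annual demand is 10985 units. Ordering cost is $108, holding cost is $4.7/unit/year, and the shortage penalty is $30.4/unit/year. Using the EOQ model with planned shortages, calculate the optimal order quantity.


Formula: EOQ* = sqrt(2DS/H) * sqrt((H+P)/P)
Base EOQ = sqrt(2*10985*108/4.7) = 710.52 units
Correction = sqrt((4.7+30.4)/30.4) = 1.07453
EOQ* = 710.52 * 1.07453 = 763.5 units

763.5 units


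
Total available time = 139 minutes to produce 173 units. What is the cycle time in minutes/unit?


Formula: CT = Available Time / Number of Units
CT = 139 min / 173 units
CT = 0.8 min/unit

0.8 min/unit


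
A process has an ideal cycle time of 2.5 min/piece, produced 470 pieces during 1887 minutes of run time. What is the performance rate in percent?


Formula: Performance = (Ideal CT * Total Count) / Run Time * 100
Ideal output time = 2.5 * 470 = 1175.0 min
Performance = 1175.0 / 1887 * 100 = 62.3%

62.3%


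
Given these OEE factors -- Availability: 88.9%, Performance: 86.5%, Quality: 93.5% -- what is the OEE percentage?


Formula: OEE = Availability * Performance * Quality / 10000
A * P = 88.9% * 86.5% / 100 = 76.9%
OEE = 76.9% * 93.5% / 100 = 71.9%

71.9%


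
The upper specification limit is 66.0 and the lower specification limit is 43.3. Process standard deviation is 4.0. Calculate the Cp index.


Cp = (66.0 - 43.3) / (6 * 4.0)

0.95


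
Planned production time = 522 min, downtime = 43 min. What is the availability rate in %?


Formula: Availability = (Planned Time - Downtime) / Planned Time * 100
Uptime = 522 - 43 = 479 min
Availability = 479 / 522 * 100 = 91.8%

91.8%


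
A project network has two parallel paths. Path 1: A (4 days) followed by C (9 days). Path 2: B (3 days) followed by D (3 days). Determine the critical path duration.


Path 1 = 4 + 9 = 13 days
Path 2 = 3 + 3 = 6 days
Duration = max(13, 6) = 13 days

13 days


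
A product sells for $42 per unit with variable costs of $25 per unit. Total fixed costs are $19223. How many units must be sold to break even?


Formula: BEQ = Fixed Costs / (Price - Variable Cost)
Contribution margin = $42 - $25 = $17/unit
BEQ = ceil($19223 / $17/unit) = ceil(1130.76) = 1131 units

1131 units


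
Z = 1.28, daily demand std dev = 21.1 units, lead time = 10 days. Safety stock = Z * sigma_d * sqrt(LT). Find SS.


Formula: SS = z * sigma_d * sqrt(LT)
sqrt(LT) = sqrt(10) = 3.1623
SS = 1.28 * 21.1 * 3.1623
SS = 85.4 units

85.4 units


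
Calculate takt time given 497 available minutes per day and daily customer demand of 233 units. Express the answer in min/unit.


Formula: Takt Time = Available Production Time / Customer Demand
Takt = 497 min/day / 233 units/day
Takt = 2.13 min/unit

2.13 min/unit


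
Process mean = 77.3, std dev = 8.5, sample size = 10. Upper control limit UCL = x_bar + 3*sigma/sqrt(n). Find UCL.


UCL = 77.3 + 3 * 8.5 / sqrt(10)

85.36


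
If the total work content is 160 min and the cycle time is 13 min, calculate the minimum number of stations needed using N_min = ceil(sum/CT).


Formula: N_min = ceil(Sum of Task Times / Cycle Time)
N_min = ceil(160 min / 13 min) = ceil(12.3077)
N_min = 13 stations

13


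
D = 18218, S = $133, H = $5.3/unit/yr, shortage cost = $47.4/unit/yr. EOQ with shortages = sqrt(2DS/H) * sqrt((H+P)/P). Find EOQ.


Formula: EOQ* = sqrt(2DS/H) * sqrt((H+P)/P)
Base EOQ = sqrt(2*18218*133/5.3) = 956.21 units
Correction = sqrt((5.3+47.4)/47.4) = 1.05443
EOQ* = 956.21 * 1.05443 = 1008.3 units

1008.3 units


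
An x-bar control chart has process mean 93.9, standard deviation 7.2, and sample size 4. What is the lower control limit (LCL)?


LCL = 93.9 - 3 * 7.2 / sqrt(4)

83.1


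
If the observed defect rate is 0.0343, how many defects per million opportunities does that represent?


DPMO = defect_rate * 1000000 = 0.0343 * 1000000

34300


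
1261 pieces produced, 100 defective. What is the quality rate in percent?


Formula: Quality Rate = Good Pieces / Total Pieces * 100
Good pieces = 1261 - 100 = 1161
QR = 1161 / 1261 * 100 = 92.1%

92.1%


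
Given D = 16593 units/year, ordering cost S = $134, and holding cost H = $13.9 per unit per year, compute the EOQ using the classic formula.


Formula: EOQ = sqrt(2 * D * S / H)
Numerator: 2 * 16593 * 134 = 4446924
2DS/H = 4446924 / 13.9 = 319922.6
EOQ = sqrt(319922.6) = 565.6 units

565.6 units


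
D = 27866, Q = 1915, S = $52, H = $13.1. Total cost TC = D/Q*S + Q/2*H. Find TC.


TC = 27866/1915 * 52 + 1915/2 * 13.1

$13299.92


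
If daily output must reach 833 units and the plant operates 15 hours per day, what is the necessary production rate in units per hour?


Formula: Production Rate = Daily Demand / Available Hours
Rate = 833 units/day / 15 hours/day
Rate = 55.5 units/hour

55.5 units/hour


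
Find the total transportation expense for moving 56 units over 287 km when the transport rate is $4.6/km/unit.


TC = dist * cost * units = 287 * 4.6 * 56 = $73931.20

$73931.20


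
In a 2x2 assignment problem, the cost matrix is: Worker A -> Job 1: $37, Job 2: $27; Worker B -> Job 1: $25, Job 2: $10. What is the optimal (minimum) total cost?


Option 1: A->1 + B->2 = $37 + $10 = $47
Option 2: A->2 + B->1 = $27 + $25 = $52
Min cost = min($47, $52) = $47

$47


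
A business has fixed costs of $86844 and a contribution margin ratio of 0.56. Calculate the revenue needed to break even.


Formula: BER = Fixed Costs / Contribution Margin Ratio
BER = $86844 / 0.56
BER = $155078.57 (to the nearest cent)

$155078.57


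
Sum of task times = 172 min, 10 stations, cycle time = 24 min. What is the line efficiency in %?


Formula: Efficiency = Sum of Task Times / (N_stations * CT) * 100
Total station capacity = 10 stations * 24 min = 240 min
Efficiency = 172 / 240 * 100 = 71.7%

71.7%


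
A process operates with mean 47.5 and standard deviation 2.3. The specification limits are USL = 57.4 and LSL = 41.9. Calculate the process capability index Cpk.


Cpu = (57.4 - 47.5) / (3 * 2.3) = 1.43
Cpl = (47.5 - 41.9) / (3 * 2.3) = 0.81
Cpk = min(1.43, 0.81) = 0.81

0.81


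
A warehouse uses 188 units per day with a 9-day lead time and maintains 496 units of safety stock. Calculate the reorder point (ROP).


Formula: ROP = (Daily Demand * Lead Time) + Safety Stock
Demand during lead time = 188 * 9 = 1692 units
ROP = 1692 + 496 = 2188 units

2188 units
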